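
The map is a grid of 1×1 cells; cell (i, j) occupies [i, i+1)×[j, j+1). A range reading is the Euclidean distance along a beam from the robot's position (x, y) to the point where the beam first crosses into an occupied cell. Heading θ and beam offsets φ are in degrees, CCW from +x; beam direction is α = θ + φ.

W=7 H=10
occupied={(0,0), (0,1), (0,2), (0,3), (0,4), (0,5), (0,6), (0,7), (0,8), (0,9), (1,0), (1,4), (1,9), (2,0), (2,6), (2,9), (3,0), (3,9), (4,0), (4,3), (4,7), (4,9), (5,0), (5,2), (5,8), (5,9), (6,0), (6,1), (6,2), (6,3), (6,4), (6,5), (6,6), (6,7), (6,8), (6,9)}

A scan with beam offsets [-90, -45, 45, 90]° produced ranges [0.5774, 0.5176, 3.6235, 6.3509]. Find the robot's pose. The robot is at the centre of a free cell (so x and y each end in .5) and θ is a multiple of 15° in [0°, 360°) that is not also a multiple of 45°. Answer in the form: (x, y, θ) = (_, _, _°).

(x, y, θ) = (1.5, 1.5, 330°)

Enumerate (i+0.5, j+0.5, θ) over the 34 free cells and 16 admissible headings. For each, cast all 4 beams and compare to the given ranges.
  (5.5, 7.5, 15°): beam 1 = 1.9319 ≠ 0.5774 ✗
  (1.5, 7.5, 120°): beam 1 = 3.0000 ≠ 0.5774 ✗
  (1.5, 8.5, 195°): beam 1 = 0.5176 ≠ 0.5774 ✗
  (1.5, 5.5, 240°): beam 3 = 0.5176 ≠ 3.6235 ✗
  (4.5, 2.5, 105°): beam 1 = 0.5176 ≠ 0.5774 ✗
  …
  (1.5, 1.5, 330°): r_1=0.5774, r_2=0.5176, r_3=3.6235, r_4=6.3509 — all match ✓
Only this pose fits every beam.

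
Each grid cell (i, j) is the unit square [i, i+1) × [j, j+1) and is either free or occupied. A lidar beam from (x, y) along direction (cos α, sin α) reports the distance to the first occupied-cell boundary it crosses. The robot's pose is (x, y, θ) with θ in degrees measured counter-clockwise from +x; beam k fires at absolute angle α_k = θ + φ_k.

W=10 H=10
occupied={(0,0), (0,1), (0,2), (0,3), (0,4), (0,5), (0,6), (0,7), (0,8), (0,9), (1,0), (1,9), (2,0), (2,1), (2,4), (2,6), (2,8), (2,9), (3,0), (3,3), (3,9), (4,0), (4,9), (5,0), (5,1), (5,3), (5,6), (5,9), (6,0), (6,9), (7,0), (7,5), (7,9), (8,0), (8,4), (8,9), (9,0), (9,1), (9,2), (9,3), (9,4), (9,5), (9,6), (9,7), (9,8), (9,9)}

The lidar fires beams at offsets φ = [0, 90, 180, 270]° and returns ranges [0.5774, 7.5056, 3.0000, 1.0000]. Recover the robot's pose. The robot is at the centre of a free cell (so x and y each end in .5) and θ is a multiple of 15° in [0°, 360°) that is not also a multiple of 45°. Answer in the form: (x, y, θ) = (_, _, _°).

(x, y, θ) = (7.5, 8.5, 120°)

Enumerate (i+0.5, j+0.5, θ) over the 54 free cells and 16 admissible headings. For each, cast all 4 beams and compare to the given ranges.
  (4.5, 5.5, 240°): beam 1 = 1.7321 ≠ 0.5774 ✗
  (2.5, 7.5, 105°): beam 1 = 0.5176 ≠ 0.5774 ✗
  (4.5, 8.5, 330°): beam 1 = 5.1962 ≠ 0.5774 ✗
  (5.5, 5.5, 330°): beam 1 = 2.8868 ≠ 0.5774 ✗
  (2.5, 7.5, 345°): beam 1 = 2.5882 ≠ 0.5774 ✗
  …
  (7.5, 8.5, 120°): r_1=0.5774, r_2=7.5056, r_3=3.0000, r_4=1.0000 — all match ✓
No second candidate reproduces the full scan.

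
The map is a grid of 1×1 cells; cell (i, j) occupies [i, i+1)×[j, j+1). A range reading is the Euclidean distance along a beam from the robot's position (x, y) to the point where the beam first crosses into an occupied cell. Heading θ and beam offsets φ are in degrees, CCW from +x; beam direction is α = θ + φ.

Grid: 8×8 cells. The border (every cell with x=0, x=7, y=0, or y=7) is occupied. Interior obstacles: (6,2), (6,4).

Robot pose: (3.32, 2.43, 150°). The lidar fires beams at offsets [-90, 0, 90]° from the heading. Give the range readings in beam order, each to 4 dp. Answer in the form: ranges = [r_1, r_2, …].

ranges = [5.2770, 2.6789, 1.6512]

beam 1: φ=-90°, α=60°
  dir = (cos 60°, sin 60°) = (0.5000, 0.8660); from cell (3,2)
  next x-line at t=1.3600, next y-line at t=0.6582; Δt_x=2.0000, Δt_y=1.1547
    y: enter (3,3) at t=0.6582
    x: enter (4,3) at t=1.3600
    y: enter (4,4) at t=1.8129
    y: enter (4,5) at t=2.9676
    x: enter (5,5) at t=3.3600
    y: enter (5,6) at t=4.1223
    y: enter (5,7) at t=5.2770 ← occupied
  → r_1 = 5.2770
beam 2: φ=0°, α=150°
  dir = (cos 150°, sin 150°) = (-0.8660, 0.5000); from cell (3,2)
  next x-line at t=0.3695, next y-line at t=1.1400; Δt_x=1.1547, Δt_y=2.0000
    x: enter (2,2) at t=0.3695
    y: enter (2,3) at t=1.1400
    x: enter (1,3) at t=1.5242
    x: enter (0,3) at t=2.6789 ← occupied
  → r_2 = 2.6789
beam 3: φ=90°, α=240°
  dir = (cos 240°, sin 240°) = (-0.5000, -0.8660); from cell (3,2)
  next x-line at t=0.6400, next y-line at t=0.4965; Δt_x=2.0000, Δt_y=1.1547
    y: enter (3,1) at t=0.4965
    x: enter (2,1) at t=0.6400
    y: enter (2,0) at t=1.6512 ← occupied
  → r_3 = 1.6512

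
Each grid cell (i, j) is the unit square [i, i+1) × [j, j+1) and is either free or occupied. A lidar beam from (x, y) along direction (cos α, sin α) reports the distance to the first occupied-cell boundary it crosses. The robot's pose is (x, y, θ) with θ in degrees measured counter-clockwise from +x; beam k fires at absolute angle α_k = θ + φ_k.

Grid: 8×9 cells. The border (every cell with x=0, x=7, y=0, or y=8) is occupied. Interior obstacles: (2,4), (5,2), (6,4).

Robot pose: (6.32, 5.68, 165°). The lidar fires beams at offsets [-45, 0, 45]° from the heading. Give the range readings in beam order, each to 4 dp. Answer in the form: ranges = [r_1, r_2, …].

ranges = [2.6789, 5.5077, 6.1430]

beam 1: φ=-45°, α=120°
  dir = (cos 120°, sin 120°) = (-0.5000, 0.8660); from cell (6,5)
  next x-line at t=0.6400, next y-line at t=0.3695; Δt_x=2.0000, Δt_y=1.1547
    y: enter (6,6) at t=0.3695
    x: enter (5,6) at t=0.6400
    y: enter (5,7) at t=1.5242
    x: enter (4,7) at t=2.6400
    y: enter (4,8) at t=2.6789 ← occupied
  → r_1 = 2.6789
beam 2: φ=0°, α=165°
  dir = (cos 165°, sin 165°) = (-0.9659, 0.2588); from cell (6,5)
  next x-line at t=0.3313, next y-line at t=1.2364; Δt_x=1.0353, Δt_y=3.8637
    x: enter (5,5) at t=0.3313
    y: enter (5,6) at t=1.2364
    x: enter (4,6) at t=1.3666
    x: enter (3,6) at t=2.4018
    x: enter (2,6) at t=3.4371
    x: enter (1,6) at t=4.4724
    y: enter (1,7) at t=5.1001
    x: enter (0,7) at t=5.5077 ← occupied
  → r_2 = 5.5077
beam 3: φ=45°, α=210°
  dir = (cos 210°, sin 210°) = (-0.8660, -0.5000); from cell (6,5)
  next x-line at t=0.3695, next y-line at t=1.3600; Δt_x=1.1547, Δt_y=2.0000
    x: enter (5,5) at t=0.3695
    y: enter (5,4) at t=1.3600
    x: enter (4,4) at t=1.5242
    x: enter (3,4) at t=2.6789
    y: enter (3,3) at t=3.3600
    x: enter (2,3) at t=3.8336
    x: enter (1,3) at t=4.9883
    y: enter (1,2) at t=5.3600
    x: enter (0,2) at t=6.1430 ← occupied
  → r_3 = 6.1430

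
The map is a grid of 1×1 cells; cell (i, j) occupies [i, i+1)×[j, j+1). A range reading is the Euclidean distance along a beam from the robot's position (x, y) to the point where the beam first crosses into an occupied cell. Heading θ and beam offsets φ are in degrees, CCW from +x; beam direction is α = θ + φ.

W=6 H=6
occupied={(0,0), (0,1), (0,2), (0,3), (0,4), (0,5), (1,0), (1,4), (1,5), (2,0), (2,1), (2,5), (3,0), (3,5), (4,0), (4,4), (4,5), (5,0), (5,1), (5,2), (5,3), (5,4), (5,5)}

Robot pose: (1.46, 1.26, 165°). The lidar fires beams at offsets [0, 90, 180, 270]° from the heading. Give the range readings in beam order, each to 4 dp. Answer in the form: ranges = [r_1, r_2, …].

beam 1: φ=0°, α=165°
  dir = (cos 165°, sin 165°) = (-0.9659, 0.2588); from cell (1,1)
  next x-line at t=0.4762, next y-line at t=2.8591; Δt_x=1.0353, Δt_y=3.8637
    x: enter (0,1) at t=0.4762 ← occupied
  → r_1 = 0.4762
beam 2: φ=90°, α=255°
  dir = (cos 255°, sin 255°) = (-0.2588, -0.9659); from cell (1,1)
  next x-line at t=1.7773, next y-line at t=0.2692; Δt_x=3.8637, Δt_y=1.0353
    y: enter (1,0) at t=0.2692 ← occupied
  → r_2 = 0.2692
beam 3: φ=180°, α=345°
  dir = (cos 345°, sin 345°) = (0.9659, -0.2588); from cell (1,1)
  next x-line at t=0.5590, next y-line at t=1.0046; Δt_x=1.0353, Δt_y=3.8637
    x: enter (2,1) at t=0.5590 ← occupied
  → r_3 = 0.5590
beam 4: φ=270°, α=75°
  dir = (cos 75°, sin 75°) = (0.2588, 0.9659); from cell (1,1)
  next x-line at t=2.0864, next y-line at t=0.7661; Δt_x=3.8637, Δt_y=1.0353
    y: enter (1,2) at t=0.7661
    y: enter (1,3) at t=1.8014
    x: enter (2,3) at t=2.0864
    y: enter (2,4) at t=2.8367
    y: enter (2,5) at t=3.8719 ← occupied
  → r_4 = 3.8719

ranges = [0.4762, 0.2692, 0.5590, 3.8719]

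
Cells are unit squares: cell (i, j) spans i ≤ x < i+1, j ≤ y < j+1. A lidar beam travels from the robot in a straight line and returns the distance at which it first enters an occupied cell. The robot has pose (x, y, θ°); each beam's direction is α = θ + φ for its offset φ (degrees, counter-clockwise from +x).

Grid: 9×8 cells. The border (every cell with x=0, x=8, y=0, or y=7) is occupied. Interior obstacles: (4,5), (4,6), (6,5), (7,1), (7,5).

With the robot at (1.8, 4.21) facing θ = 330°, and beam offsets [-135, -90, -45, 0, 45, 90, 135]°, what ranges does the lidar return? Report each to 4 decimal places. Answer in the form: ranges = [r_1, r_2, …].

ranges = [0.8282, 1.6000, 3.3232, 6.0044, 3.0523, 3.2216, 2.8884]

beam 1: φ=-135°, α=195°
  direction (-0.9659, -0.2588); cell (1,4); t to first gridline: x 0.8282, y 0.8114 (then +1.0353 / +3.8637)
    (1,3) via y @ 0.8114
    (0,3) via x @ 0.8282  # hit
  → r_1 = 0.8282
beam 2: φ=-90°, α=240°
  direction (-0.5000, -0.8660); cell (1,4); t to first gridline: x 1.6000, y 0.2425 (then +2.0000 / +1.1547)
    (1,3) via y @ 0.2425
    (1,2) via y @ 1.3972
    (0,2) via x @ 1.6000  # hit
  → r_2 = 1.6000
beam 3: φ=-45°, α=285°
  direction (0.2588, -0.9659); cell (1,4); t to first gridline: x 0.7727, y 0.2174 (then +3.8637 / +1.0353)
    (1,3) via y @ 0.2174
    (2,3) via x @ 0.7727
    (2,2) via y @ 1.2527
    (2,1) via y @ 2.2880
    (2,0) via y @ 3.3232  # hit
  → r_3 = 3.3232
beam 4: φ=0°, α=330°
  direction (0.8660, -0.5000); cell (1,4); t to first gridline: x 0.2309, y 0.4200 (then +1.1547 / +2.0000)
    (2,4) via x @ 0.2309
    (2,3) via y @ 0.4200
    (3,3) via x @ 1.3856
    (3,2) via y @ 2.4200
    (4,2) via x @ 2.5403
    (5,2) via x @ 3.6950
    (5,1) via y @ 4.4200
    (6,1) via x @ 4.8497
    (7,1) via x @ 6.0044  # hit
  → r_4 = 6.0044
beam 5: φ=45°, α=15°
  direction (0.9659, 0.2588); cell (1,4); t to first gridline: x 0.2071, y 3.0523 (then +1.0353 / +3.8637)
    (2,4) via x @ 0.2071
    (3,4) via x @ 1.2423
    (4,4) via x @ 2.2776
    (4,5) via y @ 3.0523  # hit
  → r_5 = 3.0523
beam 6: φ=90°, α=60°
  direction (0.5000, 0.8660); cell (1,4); t to first gridline: x 0.4000, y 0.9122 (then +2.0000 / +1.1547)
    (2,4) via x @ 0.4000
    (2,5) via y @ 0.9122
    (2,6) via y @ 2.0669
    (3,6) via x @ 2.4000
    (3,7) via y @ 3.2216  # hit
  → r_6 = 3.2216
beam 7: φ=135°, α=105°
  direction (-0.2588, 0.9659); cell (1,4); t to first gridline: x 3.0910, y 0.8179 (then +3.8637 / +1.0353)
    (1,5) via y @ 0.8179
    (1,6) via y @ 1.8531
    (1,7) via y @ 2.8884  # hit
  → r_7 = 2.8884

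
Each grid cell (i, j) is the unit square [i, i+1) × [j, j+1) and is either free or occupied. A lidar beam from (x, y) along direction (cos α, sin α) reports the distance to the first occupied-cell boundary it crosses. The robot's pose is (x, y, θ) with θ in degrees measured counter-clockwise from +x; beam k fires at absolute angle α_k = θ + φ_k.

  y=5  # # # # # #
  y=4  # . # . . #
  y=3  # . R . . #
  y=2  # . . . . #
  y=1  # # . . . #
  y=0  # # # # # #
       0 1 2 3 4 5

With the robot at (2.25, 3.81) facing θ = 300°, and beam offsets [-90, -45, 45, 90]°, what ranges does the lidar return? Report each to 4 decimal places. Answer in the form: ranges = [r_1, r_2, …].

beam 1: φ=-90°, α=210°
  d=(-0.8660,-0.5000)  start (2,3)  tX=0.2887 tY=1.6200  stride 1/|dx|=1.1547 1/|dy|=2.0000
    cross x-line → (1,3), t=0.2887
    cross x-line → (0,3), t=1.4434 (wall)
  → r_1 = 1.4434
beam 2: φ=-45°, α=255°
  d=(-0.2588,-0.9659)  start (2,3)  tX=0.9659 tY=0.8386  stride 1/|dx|=3.8637 1/|dy|=1.0353
    cross y-line → (2,2), t=0.8386
    cross x-line → (1,2), t=0.9659
    cross y-line → (1,1), t=1.8738 (wall)
  → r_2 = 1.8738
beam 3: φ=45°, α=345°
  d=(0.9659,-0.2588)  start (2,3)  tX=0.7765 tY=3.1296  stride 1/|dx|=1.0353 1/|dy|=3.8637
    cross x-line → (3,3), t=0.7765
    cross x-line → (4,3), t=1.8117
    cross x-line → (5,3), t=2.8470 (wall)
  → r_3 = 2.8470
beam 4: φ=90°, α=30°
  d=(0.8660,0.5000)  start (2,3)  tX=0.8660 tY=0.3800  stride 1/|dx|=1.1547 1/|dy|=2.0000
    cross y-line → (2,4), t=0.3800 (wall)
  → r_4 = 0.3800

ranges = [1.4434, 1.8738, 2.8470, 0.3800]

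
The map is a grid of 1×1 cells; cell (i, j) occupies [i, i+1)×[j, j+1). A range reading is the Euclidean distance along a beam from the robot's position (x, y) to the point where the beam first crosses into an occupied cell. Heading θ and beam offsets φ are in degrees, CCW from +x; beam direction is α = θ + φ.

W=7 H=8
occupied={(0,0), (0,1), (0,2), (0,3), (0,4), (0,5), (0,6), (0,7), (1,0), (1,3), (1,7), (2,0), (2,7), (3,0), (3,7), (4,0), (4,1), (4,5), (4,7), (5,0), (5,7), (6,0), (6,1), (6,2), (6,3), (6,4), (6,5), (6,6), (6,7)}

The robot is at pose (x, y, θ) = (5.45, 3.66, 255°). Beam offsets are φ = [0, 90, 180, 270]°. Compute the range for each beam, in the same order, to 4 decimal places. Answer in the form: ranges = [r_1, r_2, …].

beam 1: φ=0°, α=255°
  direction (-0.2588, -0.9659); cell (5,3); t to first gridline: x 1.7387, y 0.6833 (then +3.8637 / +1.0353)
    (5,2) via y @ 0.6833
    (5,1) via y @ 1.7186
    (4,1) via x @ 1.7387  # hit
  → r_1 = 1.7387
beam 2: φ=90°, α=345°
  direction (0.9659, -0.2588); cell (5,3); t to first gridline: x 0.5694, y 2.5500 (then +1.0353 / +3.8637)
    (6,3) via x @ 0.5694  # hit
  → r_2 = 0.5694
beam 3: φ=180°, α=75°
  direction (0.2588, 0.9659); cell (5,3); t to first gridline: x 2.1250, y 0.3520 (then +3.8637 / +1.0353)
    (5,4) via y @ 0.3520
    (5,5) via y @ 1.3873
    (6,5) via x @ 2.1250  # hit
  → r_3 = 2.1250
beam 4: φ=270°, α=165°
  direction (-0.9659, 0.2588); cell (5,3); t to first gridline: x 0.4659, y 1.3137 (then +1.0353 / +3.8637)
    (4,3) via x @ 0.4659
    (4,4) via y @ 1.3137
    (3,4) via x @ 1.5012
    (2,4) via x @ 2.5364
    (1,4) via x @ 3.5717
    (0,4) via x @ 4.6070  # hit
  → r_4 = 4.6070

ranges = [1.7387, 0.5694, 2.1250, 4.6070]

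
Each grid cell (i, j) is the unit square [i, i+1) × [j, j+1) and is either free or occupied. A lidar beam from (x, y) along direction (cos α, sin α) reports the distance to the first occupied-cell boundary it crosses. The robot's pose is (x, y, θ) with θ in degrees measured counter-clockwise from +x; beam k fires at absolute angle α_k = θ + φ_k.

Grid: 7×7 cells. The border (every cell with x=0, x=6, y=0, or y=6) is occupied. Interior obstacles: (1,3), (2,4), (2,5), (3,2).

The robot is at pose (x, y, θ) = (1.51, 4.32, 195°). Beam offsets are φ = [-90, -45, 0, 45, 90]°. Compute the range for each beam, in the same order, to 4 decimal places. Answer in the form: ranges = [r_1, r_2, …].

beam 1: φ=-90°, α=105°
  dir = (cos 105°, sin 105°) = (-0.2588, 0.9659); from cell (1,4)
  next x-line at t=1.9705, next y-line at t=0.7040; Δt_x=3.8637, Δt_y=1.0353
    y: enter (1,5) at t=0.7040
    y: enter (1,6) at t=1.7393 ← occupied
  → r_1 = 1.7393
beam 2: φ=-45°, α=150°
  dir = (cos 150°, sin 150°) = (-0.8660, 0.5000); from cell (1,4)
  next x-line at t=0.5889, next y-line at t=1.3600; Δt_x=1.1547, Δt_y=2.0000
    x: enter (0,4) at t=0.5889 ← occupied
  → r_2 = 0.5889
beam 3: φ=0°, α=195°
  dir = (cos 195°, sin 195°) = (-0.9659, -0.2588); from cell (1,4)
  next x-line at t=0.5280, next y-line at t=1.2364; Δt_x=1.0353, Δt_y=3.8637
    x: enter (0,4) at t=0.5280 ← occupied
  → r_3 = 0.5280
beam 4: φ=45°, α=240°
  dir = (cos 240°, sin 240°) = (-0.5000, -0.8660); from cell (1,4)
  next x-line at t=1.0200, next y-line at t=0.3695; Δt_x=2.0000, Δt_y=1.1547
    y: enter (1,3) at t=0.3695 ← occupied
  → r_4 = 0.3695
beam 5: φ=90°, α=285°
  dir = (cos 285°, sin 285°) = (0.2588, -0.9659); from cell (1,4)
  next x-line at t=1.8932, next y-line at t=0.3313; Δt_x=3.8637, Δt_y=1.0353
    y: enter (1,3) at t=0.3313 ← occupied
  → r_5 = 0.3313

ranges = [1.7393, 0.5889, 0.5280, 0.3695, 0.3313]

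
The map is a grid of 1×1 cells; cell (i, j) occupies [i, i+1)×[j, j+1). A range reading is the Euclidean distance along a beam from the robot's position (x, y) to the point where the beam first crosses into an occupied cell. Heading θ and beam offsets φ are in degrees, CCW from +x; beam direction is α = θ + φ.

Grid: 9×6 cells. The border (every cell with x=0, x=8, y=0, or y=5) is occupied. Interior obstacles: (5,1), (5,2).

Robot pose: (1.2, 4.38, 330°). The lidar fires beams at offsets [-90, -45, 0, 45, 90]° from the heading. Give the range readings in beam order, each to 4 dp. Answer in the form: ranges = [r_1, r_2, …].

beam 1: φ=-90°, α=240°
  dir = (cos 240°, sin 240°) = (-0.5000, -0.8660); from cell (1,4)
  next x-line at t=0.4000, next y-line at t=0.4388; Δt_x=2.0000, Δt_y=1.1547
    x: enter (0,4) at t=0.4000 ← occupied
  → r_1 = 0.4000
beam 2: φ=-45°, α=285°
  dir = (cos 285°, sin 285°) = (0.2588, -0.9659); from cell (1,4)
  next x-line at t=3.0910, next y-line at t=0.3934; Δt_x=3.8637, Δt_y=1.0353
    y: enter (1,3) at t=0.3934
    y: enter (1,2) at t=1.4287
    y: enter (1,1) at t=2.4640
    x: enter (2,1) at t=3.0910
    y: enter (2,0) at t=3.4992 ← occupied
  → r_2 = 3.4992
beam 3: φ=0°, α=330°
  dir = (cos 330°, sin 330°) = (0.8660, -0.5000); from cell (1,4)
  next x-line at t=0.9238, next y-line at t=0.7600; Δt_x=1.1547, Δt_y=2.0000
    y: enter (1,3) at t=0.7600
    x: enter (2,3) at t=0.9238
    x: enter (3,3) at t=2.0785
    y: enter (3,2) at t=2.7600
    x: enter (4,2) at t=3.2332
    x: enter (5,2) at t=4.3879 ← occupied
  → r_3 = 4.3879
beam 4: φ=45°, α=15°
  dir = (cos 15°, sin 15°) = (0.9659, 0.2588); from cell (1,4)
  next x-line at t=0.8282, next y-line at t=2.3955; Δt_x=1.0353, Δt_y=3.8637
    x: enter (2,4) at t=0.8282
    x: enter (3,4) at t=1.8635
    y: enter (3,5) at t=2.3955 ← occupied
  → r_4 = 2.3955
beam 5: φ=90°, α=60°
  dir = (cos 60°, sin 60°) = (0.5000, 0.8660); from cell (1,4)
  next x-line at t=1.6000, next y-line at t=0.7159; Δt_x=2.0000, Δt_y=1.1547
    y: enter (1,5) at t=0.7159 ← occupied
  → r_5 = 0.7159

ranges = [0.4000, 3.4992, 4.3879, 2.3955, 0.7159]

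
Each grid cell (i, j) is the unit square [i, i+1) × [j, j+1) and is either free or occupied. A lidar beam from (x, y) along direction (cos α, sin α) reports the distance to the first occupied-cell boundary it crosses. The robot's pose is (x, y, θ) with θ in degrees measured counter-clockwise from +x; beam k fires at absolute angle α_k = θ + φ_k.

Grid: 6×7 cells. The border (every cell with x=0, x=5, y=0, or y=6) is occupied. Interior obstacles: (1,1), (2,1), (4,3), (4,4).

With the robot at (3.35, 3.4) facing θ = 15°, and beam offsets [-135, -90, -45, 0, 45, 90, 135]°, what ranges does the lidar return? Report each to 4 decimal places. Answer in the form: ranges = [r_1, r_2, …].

beam 1: φ=-135°, α=240°
  dir = (cos 240°, sin 240°) = (-0.5000, -0.8660); from cell (3,3)
  next x-line at t=0.7000, next y-line at t=0.4619; Δt_x=2.0000, Δt_y=1.1547
    y: enter (3,2) at t=0.4619
    x: enter (2,2) at t=0.7000
    y: enter (2,1) at t=1.6166 ← occupied
  → r_1 = 1.6166
beam 2: φ=-90°, α=285°
  dir = (cos 285°, sin 285°) = (0.2588, -0.9659); from cell (3,3)
  next x-line at t=2.5114, next y-line at t=0.4141; Δt_x=3.8637, Δt_y=1.0353
    y: enter (3,2) at t=0.4141
    y: enter (3,1) at t=1.4494
    y: enter (3,0) at t=2.4847 ← occupied
  → r_2 = 2.4847
beam 3: φ=-45°, α=330°
  dir = (cos 330°, sin 330°) = (0.8660, -0.5000); from cell (3,3)
  next x-line at t=0.7506, next y-line at t=0.8000; Δt_x=1.1547, Δt_y=2.0000
    x: enter (4,3) at t=0.7506 ← occupied
  → r_3 = 0.7506
beam 4: φ=0°, α=15°
  dir = (cos 15°, sin 15°) = (0.9659, 0.2588); from cell (3,3)
  next x-line at t=0.6729, next y-line at t=2.3182; Δt_x=1.0353, Δt_y=3.8637
    x: enter (4,3) at t=0.6729 ← occupied
  → r_4 = 0.6729
beam 5: φ=45°, α=60°
  dir = (cos 60°, sin 60°) = (0.5000, 0.8660); from cell (3,3)
  next x-line at t=1.3000, next y-line at t=0.6928; Δt_x=2.0000, Δt_y=1.1547
    y: enter (3,4) at t=0.6928
    x: enter (4,4) at t=1.3000 ← occupied
  → r_5 = 1.3000
beam 6: φ=90°, α=105°
  dir = (cos 105°, sin 105°) = (-0.2588, 0.9659); from cell (3,3)
  next x-line at t=1.3523, next y-line at t=0.6212; Δt_x=3.8637, Δt_y=1.0353
    y: enter (3,4) at t=0.6212
    x: enter (2,4) at t=1.3523
    y: enter (2,5) at t=1.6564
    y: enter (2,6) at t=2.6917 ← occupied
  → r_6 = 2.6917
beam 7: φ=135°, α=150°
  dir = (cos 150°, sin 150°) = (-0.8660, 0.5000); from cell (3,3)
  next x-line at t=0.4041, next y-line at t=1.2000; Δt_x=1.1547, Δt_y=2.0000
    x: enter (2,3) at t=0.4041
    y: enter (2,4) at t=1.2000
    x: enter (1,4) at t=1.5588
    x: enter (0,4) at t=2.7135 ← occupied
  → r_7 = 2.7135

ranges = [1.6166, 2.4847, 0.7506, 0.6729, 1.3000, 2.6917, 2.7135]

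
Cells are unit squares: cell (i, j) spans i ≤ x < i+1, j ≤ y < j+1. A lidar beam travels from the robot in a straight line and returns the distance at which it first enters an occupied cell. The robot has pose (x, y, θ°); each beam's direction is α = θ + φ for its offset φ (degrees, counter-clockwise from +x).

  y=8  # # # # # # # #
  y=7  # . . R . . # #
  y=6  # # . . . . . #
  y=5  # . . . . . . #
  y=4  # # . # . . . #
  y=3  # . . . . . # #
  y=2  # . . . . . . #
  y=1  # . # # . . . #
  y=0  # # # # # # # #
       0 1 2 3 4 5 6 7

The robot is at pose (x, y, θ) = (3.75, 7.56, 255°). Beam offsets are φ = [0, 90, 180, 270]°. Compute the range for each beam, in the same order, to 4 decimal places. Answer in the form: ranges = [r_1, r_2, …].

ranges = [2.6503, 3.3646, 0.4555, 1.7000]

beam 1: φ=0°, α=255°
  dir = (cos 255°, sin 255°) = (-0.2588, -0.9659); from cell (3,7)
  next x-line at t=2.8978, next y-line at t=0.5798; Δt_x=3.8637, Δt_y=1.0353
    y: enter (3,6) at t=0.5798
    y: enter (3,5) at t=1.6150
    y: enter (3,4) at t=2.6503 ← occupied
  → r_1 = 2.6503
beam 2: φ=90°, α=345°
  dir = (cos 345°, sin 345°) = (0.9659, -0.2588); from cell (3,7)
  next x-line at t=0.2588, next y-line at t=2.1637; Δt_x=1.0353, Δt_y=3.8637
    x: enter (4,7) at t=0.2588
    x: enter (5,7) at t=1.2941
    y: enter (5,6) at t=2.1637
    x: enter (6,6) at t=2.3294
    x: enter (7,6) at t=3.3646 ← occupied
  → r_2 = 3.3646
beam 3: φ=180°, α=75°
  dir = (cos 75°, sin 75°) = (0.2588, 0.9659); from cell (3,7)
  next x-line at t=0.9659, next y-line at t=0.4555; Δt_x=3.8637, Δt_y=1.0353
    y: enter (3,8) at t=0.4555 ← occupied
  → r_3 = 0.4555
beam 4: φ=270°, α=165°
  dir = (cos 165°, sin 165°) = (-0.9659, 0.2588); from cell (3,7)
  next x-line at t=0.7765, next y-line at t=1.7000; Δt_x=1.0353, Δt_y=3.8637
    x: enter (2,7) at t=0.7765
    y: enter (2,8) at t=1.7000 ← occupied
  → r_4 = 1.7000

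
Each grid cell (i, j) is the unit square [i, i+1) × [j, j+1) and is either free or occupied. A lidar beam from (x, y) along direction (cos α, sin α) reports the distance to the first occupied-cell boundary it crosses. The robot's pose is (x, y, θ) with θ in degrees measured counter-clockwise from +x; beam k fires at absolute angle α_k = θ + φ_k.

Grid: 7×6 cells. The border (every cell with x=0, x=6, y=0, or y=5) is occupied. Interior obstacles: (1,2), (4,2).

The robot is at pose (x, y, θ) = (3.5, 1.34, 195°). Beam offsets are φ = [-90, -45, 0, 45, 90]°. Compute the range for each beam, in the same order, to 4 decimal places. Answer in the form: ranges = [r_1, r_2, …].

ranges = [3.7891, 1.7321, 1.3137, 0.3926, 0.3520]

beam 1: φ=-90°, α=105°
  cosα=-0.2588 sinα=0.9659 | (3,1) | tMaxX 1.9319 tMaxY 0.6833 | tΔX 3.8637 tΔY 1.0353
    t=0.6833 [y] (3,2)
    t=1.7186 [y] (3,3)
    t=1.9319 [x] (2,3)
    t=2.7538 [y] (2,4)
    t=3.7891 [y] (2,5) — stop
  → r_1 = 3.7891
beam 2: φ=-45°, α=150°
  cosα=-0.8660 sinα=0.5000 | (3,1) | tMaxX 0.5774 tMaxY 1.3200 | tΔX 1.1547 tΔY 2.0000
    t=0.5774 [x] (2,1)
    t=1.3200 [y] (2,2)
    t=1.7321 [x] (1,2) — stop
  → r_2 = 1.7321
beam 3: φ=0°, α=195°
  cosα=-0.9659 sinα=-0.2588 | (3,1) | tMaxX 0.5176 tMaxY 1.3137 | tΔX 1.0353 tΔY 3.8637
    t=0.5176 [x] (2,1)
    t=1.3137 [y] (2,0) — stop
  → r_3 = 1.3137
beam 4: φ=45°, α=240°
  cosα=-0.5000 sinα=-0.8660 | (3,1) | tMaxX 1.0000 tMaxY 0.3926 | tΔX 2.0000 tΔY 1.1547
    t=0.3926 [y] (3,0) — stop
  → r_4 = 0.3926
beam 5: φ=90°, α=285°
  cosα=0.2588 sinα=-0.9659 | (3,1) | tMaxX 1.9319 tMaxY 0.3520 | tΔX 3.8637 tΔY 1.0353
    t=0.3520 [y] (3,0) — stop
  → r_5 = 0.3520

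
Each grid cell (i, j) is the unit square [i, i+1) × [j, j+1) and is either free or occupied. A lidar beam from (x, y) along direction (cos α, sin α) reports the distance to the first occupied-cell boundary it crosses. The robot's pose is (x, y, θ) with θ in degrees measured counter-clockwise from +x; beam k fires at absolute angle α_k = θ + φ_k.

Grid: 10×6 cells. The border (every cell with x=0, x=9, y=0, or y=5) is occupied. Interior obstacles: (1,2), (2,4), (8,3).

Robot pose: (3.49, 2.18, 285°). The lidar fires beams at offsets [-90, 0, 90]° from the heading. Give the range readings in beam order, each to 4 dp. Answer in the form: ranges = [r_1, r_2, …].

beam 1: φ=-90°, α=195°
  direction (-0.9659, -0.2588); cell (3,2); t to first gridline: x 0.5073, y 0.6955 (then +1.0353 / +3.8637)
    (2,2) via x @ 0.5073
    (2,1) via y @ 0.6955
    (1,1) via x @ 1.5426
    (0,1) via x @ 2.5778  # hit
  → r_1 = 2.5778
beam 2: φ=0°, α=285°
  direction (0.2588, -0.9659); cell (3,2); t to first gridline: x 1.9705, y 0.1863 (then +3.8637 / +1.0353)
    (3,1) via y @ 0.1863
    (3,0) via y @ 1.2216  # hit
  → r_2 = 1.2216
beam 3: φ=90°, α=15°
  direction (0.9659, 0.2588); cell (3,2); t to first gridline: x 0.5280, y 3.1682 (then +1.0353 / +3.8637)
    (4,2) via x @ 0.5280
    (5,2) via x @ 1.5633
    (6,2) via x @ 2.5985
    (6,3) via y @ 3.1682
    (7,3) via x @ 3.6338
    (8,3) via x @ 4.6691  # hit
  → r_3 = 4.6691

ranges = [2.5778, 1.2216, 4.6691]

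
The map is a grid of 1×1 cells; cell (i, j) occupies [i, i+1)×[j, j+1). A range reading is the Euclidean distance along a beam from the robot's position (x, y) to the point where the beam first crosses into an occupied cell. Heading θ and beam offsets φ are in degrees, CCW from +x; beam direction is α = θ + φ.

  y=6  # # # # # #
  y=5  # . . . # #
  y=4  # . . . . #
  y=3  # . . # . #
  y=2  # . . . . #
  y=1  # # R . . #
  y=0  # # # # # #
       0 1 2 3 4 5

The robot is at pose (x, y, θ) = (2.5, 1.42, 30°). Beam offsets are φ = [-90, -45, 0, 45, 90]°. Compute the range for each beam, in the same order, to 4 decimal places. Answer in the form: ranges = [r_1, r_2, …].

beam 1: φ=-90°, α=300°
  cosα=0.5000 sinα=-0.8660 | (2,1) | tMaxX 1.0000 tMaxY 0.4850 | tΔX 2.0000 tΔY 1.1547
    t=0.4850 [y] (2,0) — stop
  → r_1 = 0.4850
beam 2: φ=-45°, α=345°
  cosα=0.9659 sinα=-0.2588 | (2,1) | tMaxX 0.5176 tMaxY 1.6228 | tΔX 1.0353 tΔY 3.8637
    t=0.5176 [x] (3,1)
    t=1.5529 [x] (4,1)
    t=1.6228 [y] (4,0) — stop
  → r_2 = 1.6228
beam 3: φ=0°, α=30°
  cosα=0.8660 sinα=0.5000 | (2,1) | tMaxX 0.5774 tMaxY 1.1600 | tΔX 1.1547 tΔY 2.0000
    t=0.5774 [x] (3,1)
    t=1.1600 [y] (3,2)
    t=1.7321 [x] (4,2)
    t=2.8868 [x] (5,2) — stop
  → r_3 = 2.8868
beam 4: φ=45°, α=75°
  cosα=0.2588 sinα=0.9659 | (2,1) | tMaxX 1.9319 tMaxY 0.6005 | tΔX 3.8637 tΔY 1.0353
    t=0.6005 [y] (2,2)
    t=1.6357 [y] (2,3)
    t=1.9319 [x] (3,3) — stop
  → r_4 = 1.9319
beam 5: φ=90°, α=120°
  cosα=-0.5000 sinα=0.8660 | (2,1) | tMaxX 1.0000 tMaxY 0.6697 | tΔX 2.0000 tΔY 1.1547
    t=0.6697 [y] (2,2)
    t=1.0000 [x] (1,2)
    t=1.8244 [y] (1,3)
    t=2.9791 [y] (1,4)
    t=3.0000 [x] (0,4) — stop
  → r_5 = 3.0000

ranges = [0.4850, 1.6228, 2.8868, 1.9319, 3.0000]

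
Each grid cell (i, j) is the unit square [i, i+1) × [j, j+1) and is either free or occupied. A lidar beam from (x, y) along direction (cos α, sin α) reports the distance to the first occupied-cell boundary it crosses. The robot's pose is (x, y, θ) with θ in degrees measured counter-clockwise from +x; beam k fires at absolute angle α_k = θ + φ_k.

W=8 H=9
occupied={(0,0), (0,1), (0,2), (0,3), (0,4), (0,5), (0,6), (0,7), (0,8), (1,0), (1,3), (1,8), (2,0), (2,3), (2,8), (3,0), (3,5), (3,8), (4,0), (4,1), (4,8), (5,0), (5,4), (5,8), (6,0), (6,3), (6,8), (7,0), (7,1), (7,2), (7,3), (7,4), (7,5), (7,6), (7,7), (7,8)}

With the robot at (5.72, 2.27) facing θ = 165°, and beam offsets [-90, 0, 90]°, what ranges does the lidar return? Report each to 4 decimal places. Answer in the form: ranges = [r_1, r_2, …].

beam 1: φ=-90°, α=75°
  cosα=0.2588 sinα=0.9659 | (5,2) | tMaxX 1.0818 tMaxY 0.7558 | tΔX 3.8637 tΔY 1.0353
    t=0.7558 [y] (5,3)
    t=1.0818 [x] (6,3) — stop
  → r_1 = 1.0818
beam 2: φ=0°, α=165°
  cosα=-0.9659 sinα=0.2588 | (5,2) | tMaxX 0.7454 tMaxY 2.8205 | tΔX 1.0353 tΔY 3.8637
    t=0.7454 [x] (4,2)
    t=1.7807 [x] (3,2)
    t=2.8160 [x] (2,2)
    t=2.8205 [y] (2,3) — stop
  → r_2 = 2.8205
beam 3: φ=90°, α=255°
  cosα=-0.2588 sinα=-0.9659 | (5,2) | tMaxX 2.7819 tMaxY 0.2795 | tΔX 3.8637 tΔY 1.0353
    t=0.2795 [y] (5,1)
    t=1.3148 [y] (5,0) — stop
  → r_3 = 1.3148

ranges = [1.0818, 2.8205, 1.3148]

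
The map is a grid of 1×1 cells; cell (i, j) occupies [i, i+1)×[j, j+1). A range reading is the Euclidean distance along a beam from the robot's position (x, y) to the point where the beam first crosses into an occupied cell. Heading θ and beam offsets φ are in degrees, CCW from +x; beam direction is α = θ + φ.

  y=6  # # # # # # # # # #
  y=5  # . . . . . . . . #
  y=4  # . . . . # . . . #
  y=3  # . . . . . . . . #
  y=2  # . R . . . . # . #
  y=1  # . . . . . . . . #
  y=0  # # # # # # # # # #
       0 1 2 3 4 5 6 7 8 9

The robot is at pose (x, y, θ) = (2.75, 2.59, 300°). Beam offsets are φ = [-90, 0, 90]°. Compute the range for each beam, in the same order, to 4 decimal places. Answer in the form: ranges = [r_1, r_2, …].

beam 1: φ=-90°, α=210°
  direction (-0.8660, -0.5000); cell (2,2); t to first gridline: x 0.8660, y 1.1800 (then +1.1547 / +2.0000)
    (1,2) via x @ 0.8660
    (1,1) via y @ 1.1800
    (0,1) via x @ 2.0207  # hit
  → r_1 = 2.0207
beam 2: φ=0°, α=300°
  direction (0.5000, -0.8660); cell (2,2); t to first gridline: x 0.5000, y 0.6813 (then +2.0000 / +1.1547)
    (3,2) via x @ 0.5000
    (3,1) via y @ 0.6813
    (3,0) via y @ 1.8360  # hit
  → r_2 = 1.8360
beam 3: φ=90°, α=30°
  direction (0.8660, 0.5000); cell (2,2); t to first gridline: x 0.2887, y 0.8200 (then +1.1547 / +2.0000)
    (3,2) via x @ 0.2887
    (3,3) via y @ 0.8200
    (4,3) via x @ 1.4434
    (5,3) via x @ 2.5981
    (5,4) via y @ 2.8200  # hit
  → r_3 = 2.8200

ranges = [2.0207, 1.8360, 2.8200]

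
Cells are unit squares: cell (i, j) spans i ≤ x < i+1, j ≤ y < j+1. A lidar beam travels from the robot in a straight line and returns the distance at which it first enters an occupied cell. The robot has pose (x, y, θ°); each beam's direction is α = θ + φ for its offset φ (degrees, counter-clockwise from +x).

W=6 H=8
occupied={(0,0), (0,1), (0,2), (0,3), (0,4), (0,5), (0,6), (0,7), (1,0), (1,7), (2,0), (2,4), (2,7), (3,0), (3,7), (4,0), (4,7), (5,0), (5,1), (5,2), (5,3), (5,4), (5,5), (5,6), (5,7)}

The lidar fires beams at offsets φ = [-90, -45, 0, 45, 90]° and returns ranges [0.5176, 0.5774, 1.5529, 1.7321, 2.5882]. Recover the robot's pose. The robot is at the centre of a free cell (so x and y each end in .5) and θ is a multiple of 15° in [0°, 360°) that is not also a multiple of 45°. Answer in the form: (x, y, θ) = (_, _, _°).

The pose lattice has 23·16 = 368 candidates. Test each by forward raycasting.
  (3.5, 6.5, 60°): beam 1 = 1.7321 ≠ 0.5176 ✗
  (3.5, 1.5, 120°): beam 1 = 1.7321 ≠ 0.5176 ✗
  (1.5, 4.5, 300°): beam 1 = 0.5774 ≠ 0.5176 ✗
  (2.5, 2.5, 60°): beam 1 = 2.8868 ≠ 0.5176 ✗
  (2.5, 6.5, 150°): beam 1 = 0.5774 ≠ 0.5176 ✗
  …
  (2.5, 3.5, 165°): r_1=0.5176, r_2=0.5774, r_3=1.5529, r_4=1.7321, r_5=2.5882 — all match ✓
No second candidate reproduces the full scan.

(x, y, θ) = (2.5, 3.5, 165°)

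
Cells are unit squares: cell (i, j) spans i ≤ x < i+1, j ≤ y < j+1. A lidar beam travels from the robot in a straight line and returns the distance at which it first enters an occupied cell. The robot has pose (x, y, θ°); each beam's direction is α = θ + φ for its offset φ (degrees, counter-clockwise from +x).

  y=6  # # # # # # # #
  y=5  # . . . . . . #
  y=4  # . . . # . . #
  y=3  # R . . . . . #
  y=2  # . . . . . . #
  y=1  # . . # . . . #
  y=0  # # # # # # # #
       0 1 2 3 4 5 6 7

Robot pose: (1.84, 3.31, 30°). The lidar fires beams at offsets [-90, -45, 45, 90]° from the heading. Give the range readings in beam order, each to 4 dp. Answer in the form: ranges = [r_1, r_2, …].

ranges = [2.3200, 5.3420, 2.7849, 1.6800]

beam 1: φ=-90°, α=300°
  cosα=0.5000 sinα=-0.8660 | (1,3) | tMaxX 0.3200 tMaxY 0.3580 | tΔX 2.0000 tΔY 1.1547
    t=0.3200 [x] (2,3)
    t=0.3580 [y] (2,2)
    t=1.5127 [y] (2,1)
    t=2.3200 [x] (3,1) — stop
  → r_1 = 2.3200
beam 2: φ=-45°, α=345°
  cosα=0.9659 sinα=-0.2588 | (1,3) | tMaxX 0.1656 tMaxY 1.1977 | tΔX 1.0353 tΔY 3.8637
    t=0.1656 [x] (2,3)
    t=1.1977 [y] (2,2)
    t=1.2009 [x] (3,2)
    t=2.2362 [x] (4,2)
    t=3.2715 [x] (5,2)
    t=4.3067 [x] (6,2)
    t=5.0615 [y] (6,1)
    t=5.3420 [x] (7,1) — stop
  → r_2 = 5.3420
beam 3: φ=45°, α=75°
  cosα=0.2588 sinα=0.9659 | (1,3) | tMaxX 0.6182 tMaxY 0.7143 | tΔX 3.8637 tΔY 1.0353
    t=0.6182 [x] (2,3)
    t=0.7143 [y] (2,4)
    t=1.7496 [y] (2,5)
    t=2.7849 [y] (2,6) — stop
  → r_3 = 2.7849
beam 4: φ=90°, α=120°
  cosα=-0.5000 sinα=0.8660 | (1,3) | tMaxX 1.6800 tMaxY 0.7967 | tΔX 2.0000 tΔY 1.1547
    t=0.7967 [y] (1,4)
    t=1.6800 [x] (0,4) — stop
  → r_4 = 1.6800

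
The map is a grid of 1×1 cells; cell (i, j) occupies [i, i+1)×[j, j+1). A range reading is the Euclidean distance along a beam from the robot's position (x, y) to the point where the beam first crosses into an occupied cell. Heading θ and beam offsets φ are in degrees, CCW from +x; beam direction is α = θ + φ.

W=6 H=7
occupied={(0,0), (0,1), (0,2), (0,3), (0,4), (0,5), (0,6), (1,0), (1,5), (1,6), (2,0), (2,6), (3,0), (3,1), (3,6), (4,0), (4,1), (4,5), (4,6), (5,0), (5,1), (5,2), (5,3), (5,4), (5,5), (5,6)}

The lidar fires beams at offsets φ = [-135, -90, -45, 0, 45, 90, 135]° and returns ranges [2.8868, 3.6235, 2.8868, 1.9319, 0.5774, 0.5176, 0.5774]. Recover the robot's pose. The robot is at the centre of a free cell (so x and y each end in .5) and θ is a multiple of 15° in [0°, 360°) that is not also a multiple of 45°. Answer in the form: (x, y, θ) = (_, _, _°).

Enumerate (i+0.5, j+0.5, θ) over the 16 free cells and 16 admissible headings. For each, cast all 7 beams and compare to the given ranges.
  (2.5, 1.5, 120°): beam 1 = 0.5176 ≠ 2.8868 ✗
  (2.5, 2.5, 330°): beam 1 = 1.5529 ≠ 2.8868 ✗
  (1.5, 1.5, 210°): beam 1 = 4.6587 ≠ 2.8868 ✗
  (2.5, 2.5, 165°): beam 4 = 1.5529 ≠ 1.9319 ✗
  …
  (4.5, 4.5, 285°): r_1=2.8868, r_2=3.6235, r_3=2.8868, r_4=1.9319, r_5=0.5774, r_6=0.5176, r_7=0.5774 — all match ✓
No second candidate reproduces the full scan.

(x, y, θ) = (4.5, 4.5, 285°)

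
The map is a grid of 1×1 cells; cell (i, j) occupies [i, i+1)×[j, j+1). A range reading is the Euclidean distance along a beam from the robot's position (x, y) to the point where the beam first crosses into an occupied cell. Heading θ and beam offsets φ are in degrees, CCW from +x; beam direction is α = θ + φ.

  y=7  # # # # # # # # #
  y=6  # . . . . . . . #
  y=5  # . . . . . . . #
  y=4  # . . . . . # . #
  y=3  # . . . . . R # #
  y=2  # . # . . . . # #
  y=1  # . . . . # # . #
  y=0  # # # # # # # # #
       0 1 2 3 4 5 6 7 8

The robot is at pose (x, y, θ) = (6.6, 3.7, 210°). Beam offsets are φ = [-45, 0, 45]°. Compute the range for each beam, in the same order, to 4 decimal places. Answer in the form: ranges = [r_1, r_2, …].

beam 1: φ=-45°, α=165°
  direction (-0.9659, 0.2588); cell (6,3); t to first gridline: x 0.6212, y 1.1591 (then +1.0353 / +3.8637)
    (5,3) via x @ 0.6212
    (5,4) via y @ 1.1591
    (4,4) via x @ 1.6564
    (3,4) via x @ 2.6917
    (2,4) via x @ 3.7270
    (1,4) via x @ 4.7623
    (1,5) via y @ 5.0228
    (0,5) via x @ 5.7975  # hit
  → r_1 = 5.7975
beam 2: φ=0°, α=210°
  direction (-0.8660, -0.5000); cell (6,3); t to first gridline: x 0.6928, y 1.4000 (then +1.1547 / +2.0000)
    (5,3) via x @ 0.6928
    (5,2) via y @ 1.4000
    (4,2) via x @ 1.8475
    (3,2) via x @ 3.0022
    (3,1) via y @ 3.4000
    (2,1) via x @ 4.1569
    (1,1) via x @ 5.3116
    (1,0) via y @ 5.4000  # hit
  → r_2 = 5.4000
beam 3: φ=45°, α=255°
  direction (-0.2588, -0.9659); cell (6,3); t to first gridline: x 2.3182, y 0.7247 (then +3.8637 / +1.0353)
    (6,2) via y @ 0.7247
    (6,1) via y @ 1.7600  # hit
  → r_3 = 1.7600

ranges = [5.7975, 5.4000, 1.7600]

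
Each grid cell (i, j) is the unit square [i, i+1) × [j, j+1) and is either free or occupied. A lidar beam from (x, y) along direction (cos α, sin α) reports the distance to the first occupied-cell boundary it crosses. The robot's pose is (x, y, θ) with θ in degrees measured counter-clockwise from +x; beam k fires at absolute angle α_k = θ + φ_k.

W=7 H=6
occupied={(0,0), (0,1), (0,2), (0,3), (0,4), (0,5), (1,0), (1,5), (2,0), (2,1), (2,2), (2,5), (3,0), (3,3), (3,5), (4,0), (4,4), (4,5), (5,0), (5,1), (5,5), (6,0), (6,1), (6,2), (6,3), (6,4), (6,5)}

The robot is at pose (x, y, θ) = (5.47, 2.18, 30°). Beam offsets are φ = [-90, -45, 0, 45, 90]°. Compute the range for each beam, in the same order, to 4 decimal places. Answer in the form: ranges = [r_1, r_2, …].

ranges = [0.2078, 0.5487, 0.6120, 2.0478, 2.1016]

beam 1: φ=-90°, α=300°
  cosα=0.5000 sinα=-0.8660 | (5,2) | tMaxX 1.0600 tMaxY 0.2078 | tΔX 2.0000 tΔY 1.1547
    t=0.2078 [y] (5,1) — stop
  → r_1 = 0.2078
beam 2: φ=-45°, α=345°
  cosα=0.9659 sinα=-0.2588 | (5,2) | tMaxX 0.5487 tMaxY 0.6955 | tΔX 1.0353 tΔY 3.8637
    t=0.5487 [x] (6,2) — stop
  → r_2 = 0.5487
beam 3: φ=0°, α=30°
  cosα=0.8660 sinα=0.5000 | (5,2) | tMaxX 0.6120 tMaxY 1.6400 | tΔX 1.1547 tΔY 2.0000
    t=0.6120 [x] (6,2) — stop
  → r_3 = 0.6120
beam 4: φ=45°, α=75°
  cosα=0.2588 sinα=0.9659 | (5,2) | tMaxX 2.0478 tMaxY 0.8489 | tΔX 3.8637 tΔY 1.0353
    t=0.8489 [y] (5,3)
    t=1.8842 [y] (5,4)
    t=2.0478 [x] (6,4) — stop
  → r_4 = 2.0478
beam 5: φ=90°, α=120°
  cosα=-0.5000 sinα=0.8660 | (5,2) | tMaxX 0.9400 tMaxY 0.9469 | tΔX 2.0000 tΔY 1.1547
    t=0.9400 [x] (4,2)
    t=0.9469 [y] (4,3)
    t=2.1016 [y] (4,4) — stop
  → r_5 = 2.1016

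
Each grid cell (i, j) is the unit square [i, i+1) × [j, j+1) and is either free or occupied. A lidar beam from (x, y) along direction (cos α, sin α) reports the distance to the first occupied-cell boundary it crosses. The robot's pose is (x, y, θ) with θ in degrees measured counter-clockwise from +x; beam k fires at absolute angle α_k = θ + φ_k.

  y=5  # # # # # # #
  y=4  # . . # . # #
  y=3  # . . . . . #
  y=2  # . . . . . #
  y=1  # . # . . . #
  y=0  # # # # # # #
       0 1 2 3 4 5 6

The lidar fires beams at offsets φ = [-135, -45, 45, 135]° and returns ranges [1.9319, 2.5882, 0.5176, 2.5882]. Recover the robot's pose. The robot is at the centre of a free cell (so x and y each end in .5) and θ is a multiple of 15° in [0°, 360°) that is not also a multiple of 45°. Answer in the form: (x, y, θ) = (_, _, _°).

(x, y, θ) = (3.5, 3.5, 30°)

Candidates: 17 free-cell centres × 16 headings = 272 poses. Raycast each; keep the one whose scan matches to 4 dp.
  (2.5, 3.5, 165°): beam 1 = 1.0000 ≠ 1.9319 ✗
  (3.5, 1.5, 255°): beam 1 = 4.0415 ≠ 1.9319 ✗
  (3.5, 2.5, 165°): beam 1 = 2.8868 ≠ 1.9319 ✗
  (5.5, 2.5, 120°): beam 1 = 0.5176 ≠ 1.9319 ✗
  …
  (3.5, 3.5, 30°): r_1=1.9319, r_2=2.5882, r_3=0.5176, r_4=2.5882 — all match ✓
Unique over the lattice → pose = (3.5, 3.5, 30°).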